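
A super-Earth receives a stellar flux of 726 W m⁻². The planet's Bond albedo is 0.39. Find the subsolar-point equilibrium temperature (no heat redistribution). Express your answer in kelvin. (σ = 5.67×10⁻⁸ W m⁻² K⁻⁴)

At the subsolar point the surface absorbs S(1−A) and emits σT⁴ per unit area — no factor of 4, since only the local patch is in balance.
T = [726 × 0.61 / 5.67×10⁻⁸]^(1/4) = (7.81×10⁹)^(1/4) = 297 K.

T_ss ≈ 297 K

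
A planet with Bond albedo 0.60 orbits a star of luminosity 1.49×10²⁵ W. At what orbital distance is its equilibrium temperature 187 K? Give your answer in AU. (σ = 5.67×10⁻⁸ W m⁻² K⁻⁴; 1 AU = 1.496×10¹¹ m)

d ≈ 0.276 AU

From T_eq⁴ = L(1−A)/(16πσd²): d = √[L(1−A)/(16πσT_eq⁴)].
d = √[1.49×10²⁵ × 0.40 / (16π × 5.67×10⁻⁸ × (187)⁴)] = 4.14×10¹⁰ m = 0.276 AU.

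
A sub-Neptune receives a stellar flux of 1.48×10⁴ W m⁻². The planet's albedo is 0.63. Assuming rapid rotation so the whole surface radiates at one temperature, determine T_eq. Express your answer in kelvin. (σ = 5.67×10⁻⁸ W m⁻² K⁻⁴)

Energy balance: absorbed = emitted ⇒ πR²·S(1−A) = 4πR²·σT_eq⁴, so T_eq⁴ = S(1−A)/(4σ).
T_eq = [1.48×10⁴ × 0.37 / (4 × 5.67×10⁻⁸)]^(1/4) = (2.41×10¹⁰)^(1/4) = 394 K.

T_eq ≈ 394 K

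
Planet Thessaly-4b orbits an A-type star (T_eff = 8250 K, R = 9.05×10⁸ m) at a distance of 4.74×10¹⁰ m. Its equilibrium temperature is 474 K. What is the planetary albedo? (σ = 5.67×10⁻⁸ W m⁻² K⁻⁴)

L = 4πR_⋆²σT_⋆⁴ = 4π(9.05×10⁸)² × 5.67×10⁻⁸ × (8250)⁴ = 2.70×10²⁷ W.
S = L/(4πd²) = 9.58×10⁴ W m⁻².
From T_eq⁴ = S(1−A)/(4σ): 1−A = 4σT_eq⁴/S.
1−A = 4 × 5.67×10⁻⁸ × (474)⁴ / 9.58×10⁴ = 0.120.

A ≈ 0.88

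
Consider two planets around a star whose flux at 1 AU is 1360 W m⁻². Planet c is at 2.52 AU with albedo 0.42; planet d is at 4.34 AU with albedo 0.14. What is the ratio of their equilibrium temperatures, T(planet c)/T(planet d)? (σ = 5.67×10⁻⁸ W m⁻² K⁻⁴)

T_eq = [S₀(1−A)/(4σd²)]^(1/4), so T ∝ (1−A)^(1/4) / √d.
T₁ = [1360×0.58/(4×5.67×10⁻⁸×2.52²)]^(1/4) = 152.98 K.
T₂ = [1360×0.86/(4×5.67×10⁻⁸×4.34²)]^(1/4) = 128.63 K.

T₁/T₂ ≈ 1.189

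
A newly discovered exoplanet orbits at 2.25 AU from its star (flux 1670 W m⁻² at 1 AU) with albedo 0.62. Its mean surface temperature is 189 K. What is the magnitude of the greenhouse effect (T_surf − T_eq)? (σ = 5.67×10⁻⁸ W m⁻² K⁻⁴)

ΔT ≈ 35.7 K

S = 1670/2.25² = 329.9 W m⁻².
T_eq = [S(1−A)/(4σ)]^(1/4) = [329.9×0.38/(4×5.67×10⁻⁸)]^(1/4) = 153.3 K.
ΔT = T_surf − T_eq = 189 − 153.3.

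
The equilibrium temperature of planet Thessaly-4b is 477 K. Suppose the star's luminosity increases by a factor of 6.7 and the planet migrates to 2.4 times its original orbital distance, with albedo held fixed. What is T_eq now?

T_eq ≈ 495 K

T_eq ∝ L^(1/4) · d^(−1/2).
T′ = 477 × 6.7^(1/4) / 2.4^(1/2) = 495 K.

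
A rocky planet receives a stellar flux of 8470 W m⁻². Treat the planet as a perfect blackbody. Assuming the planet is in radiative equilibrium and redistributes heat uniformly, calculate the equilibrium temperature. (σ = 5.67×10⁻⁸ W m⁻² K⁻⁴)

T_eq ≈ 440 K

Energy balance: absorbed = emitted ⇒ πR²·S(1−A) = 4πR²·σT_eq⁴, so T_eq⁴ = S(1−A)/(4σ).
T_eq = [8470 × 1.00 / (4 × 5.67×10⁻⁸)]^(1/4) = (3.73×10¹⁰)^(1/4) = 440 K.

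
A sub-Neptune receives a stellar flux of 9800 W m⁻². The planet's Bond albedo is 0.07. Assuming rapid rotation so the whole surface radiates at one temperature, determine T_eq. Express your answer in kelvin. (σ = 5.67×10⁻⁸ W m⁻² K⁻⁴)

T_eq ≈ 448 K

Energy balance: absorbed = emitted ⇒ πR²·S(1−A) = 4πR²·σT_eq⁴, so T_eq⁴ = S(1−A)/(4σ).
T_eq = [9800 × 0.93 / (4 × 5.67×10⁻⁸)]^(1/4) = (4.02×10¹⁰)^(1/4) = 448 K.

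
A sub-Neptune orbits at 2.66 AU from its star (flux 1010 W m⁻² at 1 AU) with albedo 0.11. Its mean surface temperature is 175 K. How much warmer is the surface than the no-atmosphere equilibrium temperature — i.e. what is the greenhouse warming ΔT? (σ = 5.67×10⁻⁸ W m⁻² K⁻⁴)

S = 1010/2.66² = 142.7 W m⁻².
T_eq = [S(1−A)/(4σ)]^(1/4) = [142.7×0.89/(4×5.67×10⁻⁸)]^(1/4) = 153.8 K.
ΔT = T_surf − T_eq = 175 − 153.8.

ΔT ≈ 21.2 K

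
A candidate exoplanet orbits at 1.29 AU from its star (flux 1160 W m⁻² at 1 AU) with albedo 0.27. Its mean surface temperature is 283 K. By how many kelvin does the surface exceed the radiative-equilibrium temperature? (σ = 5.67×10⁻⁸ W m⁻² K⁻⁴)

ΔT ≈ 65.4 K

S = 1160/1.29² = 697.1 W m⁻².
T_eq = [S(1−A)/(4σ)]^(1/4) = [697.1×0.73/(4×5.67×10⁻⁸)]^(1/4) = 217.6 K.
ΔT = T_surf − T_eq = 283 − 217.6.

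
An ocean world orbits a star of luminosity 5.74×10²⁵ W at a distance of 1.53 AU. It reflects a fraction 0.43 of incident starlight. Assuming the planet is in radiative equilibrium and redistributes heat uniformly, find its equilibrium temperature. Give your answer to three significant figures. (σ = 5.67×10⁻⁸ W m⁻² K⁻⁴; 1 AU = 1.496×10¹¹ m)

T_eq ≈ 122 K

d = 1.53 AU = 2.29×10¹¹ m.
Flux: S = L/(4πd²) = 5.74×10²⁵/(4π×(2.29×10¹¹)²) = 87.2 W m⁻².
Energy balance: absorbed = emitted ⇒ πR²·S(1−A) = 4πR²·σT_eq⁴, so T_eq⁴ = S(1−A)/(4σ).
T_eq = [87.2 × 0.57 / (4 × 5.67×10⁻⁸)]^(1/4) = (2.19×10⁸)^(1/4) = 122 K.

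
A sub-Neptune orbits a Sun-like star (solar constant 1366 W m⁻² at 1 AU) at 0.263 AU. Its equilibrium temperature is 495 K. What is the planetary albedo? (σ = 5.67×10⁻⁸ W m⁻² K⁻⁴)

A ≈ 0.31

Flux at 0.263 AU: S = 1366/0.263² = 1.97×10⁴ W m⁻².
From T_eq⁴ = S(1−A)/(4σ): 1−A = 4σT_eq⁴/S.
1−A = 4 × 5.67×10⁻⁸ × (495)⁴ / 1.97×10⁴ = 0.689.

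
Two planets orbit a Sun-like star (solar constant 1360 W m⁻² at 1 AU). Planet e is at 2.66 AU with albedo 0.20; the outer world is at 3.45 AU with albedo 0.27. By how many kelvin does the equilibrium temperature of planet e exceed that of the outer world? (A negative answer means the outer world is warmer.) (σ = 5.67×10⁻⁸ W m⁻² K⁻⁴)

ΔT ≈ 22.9 K

T_eq = [S₀(1−A)/(4σd²)]^(1/4), so T ∝ (1−A)^(1/4) / √d.
T₁ = [1360×0.80/(4×5.67×10⁻⁸×2.66²)]^(1/4) = 161.36 K.
T₂ = [1360×0.73/(4×5.67×10⁻⁸×3.45²)]^(1/4) = 138.48 K.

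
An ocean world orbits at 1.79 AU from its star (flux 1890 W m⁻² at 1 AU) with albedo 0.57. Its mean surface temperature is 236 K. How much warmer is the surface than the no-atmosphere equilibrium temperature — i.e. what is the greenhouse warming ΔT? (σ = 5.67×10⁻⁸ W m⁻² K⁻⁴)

S = 1890/1.79² = 589.9 W m⁻².
T_eq = [S(1−A)/(4σ)]^(1/4) = [589.9×0.43/(4×5.67×10⁻⁸)]^(1/4) = 182.9 K.
ΔT = T_surf − T_eq = 236 − 182.9.

ΔT ≈ 53.1 K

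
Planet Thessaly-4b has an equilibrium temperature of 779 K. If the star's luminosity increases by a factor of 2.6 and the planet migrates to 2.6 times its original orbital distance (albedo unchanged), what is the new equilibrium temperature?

T_eq ≈ 613 K

T_eq ∝ L^(1/4) · d^(−1/2).
T′ = 779 × 2.6^(1/4) / 2.6^(1/2) = 613 K.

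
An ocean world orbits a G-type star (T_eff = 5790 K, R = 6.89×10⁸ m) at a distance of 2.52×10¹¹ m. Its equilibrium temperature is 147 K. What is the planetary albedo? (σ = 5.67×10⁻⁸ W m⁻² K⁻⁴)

A ≈ 0.78

L = 4πR_⋆²σT_⋆⁴ = 4π(6.89×10⁸)² × 5.67×10⁻⁸ × (5790)⁴ = 3.80×10²⁶ W.
S = L/(4πd²) = 476 W m⁻².
From T_eq⁴ = S(1−A)/(4σ): 1−A = 4σT_eq⁴/S.
1−A = 4 × 5.67×10⁻⁸ × (147)⁴ / 476 = 0.222.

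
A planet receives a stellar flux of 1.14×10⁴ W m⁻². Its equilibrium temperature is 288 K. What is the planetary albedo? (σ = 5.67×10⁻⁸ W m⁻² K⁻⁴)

A ≈ 0.86

From T_eq⁴ = S(1−A)/(4σ): 1−A = 4σT_eq⁴/S.
1−A = 4 × 5.67×10⁻⁸ × (288)⁴ / 1.14×10⁴ = 0.137.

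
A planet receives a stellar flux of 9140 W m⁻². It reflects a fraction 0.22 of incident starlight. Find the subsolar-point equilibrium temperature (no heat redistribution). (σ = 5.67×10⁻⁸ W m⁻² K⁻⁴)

At the subsolar point the surface absorbs S(1−A) and emits σT⁴ per unit area — no factor of 4, since only the local patch is in balance.
T = [9140 × 0.78 / 5.67×10⁻⁸]^(1/4) = (1.26×10¹¹)^(1/4) = 595 K.

T_ss ≈ 595 K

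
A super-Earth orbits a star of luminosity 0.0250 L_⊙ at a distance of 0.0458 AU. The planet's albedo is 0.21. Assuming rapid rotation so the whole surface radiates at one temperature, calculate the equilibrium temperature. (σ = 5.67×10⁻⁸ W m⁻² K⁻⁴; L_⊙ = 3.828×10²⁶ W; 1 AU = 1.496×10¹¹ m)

T_eq ≈ 488 K

d = 0.0458 AU = 6.85×10⁹ m.
L = 0.0250 × 3.828×10²⁶ = 9.57×10²⁴ W.
Flux: S = L/(4πd²) = 9.57×10²⁴/(4π×(6.85×10⁹)²) = 1.62×10⁴ W m⁻².
Energy balance: absorbed = emitted ⇒ πR²·S(1−A) = 4πR²·σT_eq⁴, so T_eq⁴ = S(1−A)/(4σ).
T_eq = [1.62×10⁴ × 0.79 / (4 × 5.67×10⁻⁸)]^(1/4) = (5.65×10¹⁰)^(1/4) = 488 K.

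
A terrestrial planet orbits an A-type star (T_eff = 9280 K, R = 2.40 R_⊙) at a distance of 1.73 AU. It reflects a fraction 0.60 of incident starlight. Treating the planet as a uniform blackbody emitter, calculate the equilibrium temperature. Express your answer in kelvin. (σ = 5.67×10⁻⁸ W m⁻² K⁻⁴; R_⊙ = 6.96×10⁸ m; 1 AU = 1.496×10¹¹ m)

T_eq ≈ 419 K

R_⋆ = 2.40 × 6.96×10⁸ = 1.67×10⁹ m.
d = 1.73 AU = 2.59×10¹¹ m.
L = 4πR_⋆²σT_⋆⁴ = 4π(1.67×10⁹)² × 5.67×10⁻⁸ × (9280)⁴ = 1.47×10²⁸ W.
S = L/(4πd²) = 1.75×10⁴ W m⁻².
Energy balance: absorbed = emitted ⇒ πR²·S(1−A) = 4πR²·σT_eq⁴, so T_eq⁴ = S(1−A)/(4σ).
T_eq = [1.75×10⁴ × 0.40 / (4 × 5.67×10⁻⁸)]^(1/4) = (3.09×10¹⁰)^(1/4) = 419 K.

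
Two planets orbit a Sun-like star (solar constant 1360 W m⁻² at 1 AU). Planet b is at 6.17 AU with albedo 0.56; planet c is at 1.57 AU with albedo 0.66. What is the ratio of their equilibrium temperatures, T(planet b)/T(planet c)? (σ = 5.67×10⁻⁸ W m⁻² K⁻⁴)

T_eq = [S₀(1−A)/(4σd²)]^(1/4), so T ∝ (1−A)^(1/4) / √d.
T₁ = [1360×0.44/(4×5.67×10⁻⁸×6.17²)]^(1/4) = 91.24 K.
T₂ = [1360×0.34/(4×5.67×10⁻⁸×1.57²)]^(1/4) = 169.59 K.

T₁/T₂ ≈ 0.538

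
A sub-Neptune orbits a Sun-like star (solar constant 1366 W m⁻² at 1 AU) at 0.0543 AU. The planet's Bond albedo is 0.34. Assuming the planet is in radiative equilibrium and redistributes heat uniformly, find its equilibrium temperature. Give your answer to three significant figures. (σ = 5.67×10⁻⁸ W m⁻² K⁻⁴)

Flux at 0.0543 AU: S = 1366/0.0543² = 4.63×10⁵ W m⁻².
Energy balance: absorbed = emitted ⇒ πR²·S(1−A) = 4πR²·σT_eq⁴, so T_eq⁴ = S(1−A)/(4σ).
T_eq = [4.63×10⁵ × 0.66 / (4 × 5.67×10⁻⁸)]^(1/4) = (1.35×10¹²)^(1/4) = 1080 K.

T_eq ≈ 1080 K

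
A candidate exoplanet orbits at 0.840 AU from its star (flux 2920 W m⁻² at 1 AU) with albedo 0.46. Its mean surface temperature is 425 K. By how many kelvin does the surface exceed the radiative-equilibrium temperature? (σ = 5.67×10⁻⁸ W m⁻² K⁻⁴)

ΔT ≈ 109.9 K

S = 2920/0.840² = 4138 W m⁻².
T_eq = [S(1−A)/(4σ)]^(1/4) = [4138×0.54/(4×5.67×10⁻⁸)]^(1/4) = 315.1 K.
ΔT = T_surf − T_eq = 425 − 315.1.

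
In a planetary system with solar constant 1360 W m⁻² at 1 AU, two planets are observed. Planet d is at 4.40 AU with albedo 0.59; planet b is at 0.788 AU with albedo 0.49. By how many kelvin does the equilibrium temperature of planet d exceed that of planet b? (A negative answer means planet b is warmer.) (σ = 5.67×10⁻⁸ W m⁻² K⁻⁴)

T_eq = [S₀(1−A)/(4σd²)]^(1/4), so T ∝ (1−A)^(1/4) / √d.
T₁ = [1360×0.41/(4×5.67×10⁻⁸×4.40²)]^(1/4) = 106.16 K.
T₂ = [1360×0.51/(4×5.67×10⁻⁸×0.788²)]^(1/4) = 264.91 K.

ΔT ≈ -158.8 K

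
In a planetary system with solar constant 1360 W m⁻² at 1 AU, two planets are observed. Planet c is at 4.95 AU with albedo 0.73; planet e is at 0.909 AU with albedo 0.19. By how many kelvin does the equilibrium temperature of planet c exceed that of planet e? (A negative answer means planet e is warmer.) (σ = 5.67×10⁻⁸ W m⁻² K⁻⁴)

T_eq = [S₀(1−A)/(4σd²)]^(1/4), so T ∝ (1−A)^(1/4) / √d.
T₁ = [1360×0.27/(4×5.67×10⁻⁸×4.95²)]^(1/4) = 90.16 K.
T₂ = [1360×0.81/(4×5.67×10⁻⁸×0.909²)]^(1/4) = 276.89 K.

ΔT ≈ -186.7 K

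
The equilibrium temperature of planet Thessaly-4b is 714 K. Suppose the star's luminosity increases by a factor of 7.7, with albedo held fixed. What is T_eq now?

T_eq ∝ L^(1/4) · d^(−1/2).
T′ = 714 × 7.7^(1/4) = 1190 K.

T_eq ≈ 1190 K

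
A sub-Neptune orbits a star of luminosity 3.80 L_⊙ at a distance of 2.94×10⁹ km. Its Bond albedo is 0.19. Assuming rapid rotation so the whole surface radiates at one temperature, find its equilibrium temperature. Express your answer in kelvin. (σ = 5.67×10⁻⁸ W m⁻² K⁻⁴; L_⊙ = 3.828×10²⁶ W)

d = 2.94×10⁹ km = 2.94×10¹² m.
L = 3.80 × 3.828×10²⁶ = 1.45×10²⁷ W.
Flux: S = L/(4πd²) = 1.45×10²⁷/(4π×(2.94×10¹²)²) = 13.4 W m⁻².
Energy balance: absorbed = emitted ⇒ πR²·S(1−A) = 4πR²·σT_eq⁴, so T_eq⁴ = S(1−A)/(4σ).
T_eq = [13.4 × 0.81 / (4 × 5.67×10⁻⁸)]^(1/4) = (4.78×10⁷)^(1/4) = 83.2 K.

T_eq ≈ 83.2 K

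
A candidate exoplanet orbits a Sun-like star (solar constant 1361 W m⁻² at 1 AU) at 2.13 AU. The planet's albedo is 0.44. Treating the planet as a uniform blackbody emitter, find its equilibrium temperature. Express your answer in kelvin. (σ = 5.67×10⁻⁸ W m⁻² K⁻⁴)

T_eq ≈ 165 K

Flux at 2.13 AU: S = 1361/2.13² = 300 W m⁻².
Energy balance: absorbed = emitted ⇒ πR²·S(1−A) = 4πR²·σT_eq⁴, so T_eq⁴ = S(1−A)/(4σ).
T_eq = [300 × 0.56 / (4 × 5.67×10⁻⁸)]^(1/4) = (7.41×10⁸)^(1/4) = 165 K.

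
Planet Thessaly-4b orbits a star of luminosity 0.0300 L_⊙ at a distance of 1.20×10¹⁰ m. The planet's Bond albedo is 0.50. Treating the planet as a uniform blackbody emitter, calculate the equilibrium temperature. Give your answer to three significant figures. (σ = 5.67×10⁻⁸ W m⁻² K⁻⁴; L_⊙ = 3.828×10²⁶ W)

L = 0.0300 × 3.828×10²⁶ = 1.15×10²⁵ W.
Flux: S = L/(4πd²) = 1.15×10²⁵/(4π×(1.20×10¹⁰)²) = 6350 W m⁻².
Energy balance: absorbed = emitted ⇒ πR²·S(1−A) = 4πR²·σT_eq⁴, so T_eq⁴ = S(1−A)/(4σ).
T_eq = [6350 × 0.50 / (4 × 5.67×10⁻⁸)]^(1/4) = (1.40×10¹⁰)^(1/4) = 344 K.

T_eq ≈ 344 K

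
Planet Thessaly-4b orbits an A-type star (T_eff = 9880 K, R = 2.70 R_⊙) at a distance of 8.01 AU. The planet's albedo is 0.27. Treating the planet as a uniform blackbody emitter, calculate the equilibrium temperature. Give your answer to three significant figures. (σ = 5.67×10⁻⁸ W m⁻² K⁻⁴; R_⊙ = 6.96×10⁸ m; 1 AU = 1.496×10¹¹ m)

T_eq ≈ 256 K

R_⋆ = 2.70 × 6.96×10⁸ = 1.88×10⁹ m.
d = 8.01 AU = 1.20×10¹² m.
L = 4πR_⋆²σT_⋆⁴ = 4π(1.88×10⁹)² × 5.67×10⁻⁸ × (9880)⁴ = 2.40×10²⁸ W.
S = L/(4πd²) = 1330 W m⁻².
Energy balance: absorbed = emitted ⇒ πR²·S(1−A) = 4πR²·σT_eq⁴, so T_eq⁴ = S(1−A)/(4σ).
T_eq = [1330 × 0.73 / (4 × 5.67×10⁻⁸)]^(1/4) = (4.28×10⁹)^(1/4) = 256 K.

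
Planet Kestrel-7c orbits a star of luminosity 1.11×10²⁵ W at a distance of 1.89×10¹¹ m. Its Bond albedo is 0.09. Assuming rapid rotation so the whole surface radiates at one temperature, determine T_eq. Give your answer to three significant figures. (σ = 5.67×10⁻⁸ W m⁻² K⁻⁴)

Flux: S = L/(4πd²) = 1.11×10²⁵/(4π×(1.89×10¹¹)²) = 24.7 W m⁻².
Energy balance: absorbed = emitted ⇒ πR²·S(1−A) = 4πR²·σT_eq⁴, so T_eq⁴ = S(1−A)/(4σ).
T_eq = [24.7 × 0.91 / (4 × 5.67×10⁻⁸)]^(1/4) = (9.92×10⁷)^(1/4) = 99.8 K.

T_eq ≈ 99.8 K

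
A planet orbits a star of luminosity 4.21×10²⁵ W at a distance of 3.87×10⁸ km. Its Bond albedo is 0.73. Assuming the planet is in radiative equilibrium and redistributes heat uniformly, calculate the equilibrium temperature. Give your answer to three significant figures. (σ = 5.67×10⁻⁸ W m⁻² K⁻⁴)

T_eq ≈ 71.8 K

d = 3.87×10⁸ km = 3.87×10¹¹ m.
Flux: S = L/(4πd²) = 4.21×10²⁵/(4π×(3.87×10¹¹)²) = 22.4 W m⁻².
Energy balance: absorbed = emitted ⇒ πR²·S(1−A) = 4πR²·σT_eq⁴, so T_eq⁴ = S(1−A)/(4σ).
T_eq = [22.4 × 0.27 / (4 × 5.67×10⁻⁸)]^(1/4) = (2.66×10⁷)^(1/4) = 71.8 K.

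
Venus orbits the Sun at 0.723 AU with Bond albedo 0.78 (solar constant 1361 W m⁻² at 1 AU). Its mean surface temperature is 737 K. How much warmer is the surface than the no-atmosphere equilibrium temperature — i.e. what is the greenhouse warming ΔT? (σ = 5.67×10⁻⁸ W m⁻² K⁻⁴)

S = 1361/0.723² = 2604 W m⁻².
T_eq = [S(1−A)/(4σ)]^(1/4) = [2604×0.22/(4×5.67×10⁻⁸)]^(1/4) = 224.2 K.
ΔT = T_surf − T_eq = 737 − 224.2.

ΔT ≈ 512.8 K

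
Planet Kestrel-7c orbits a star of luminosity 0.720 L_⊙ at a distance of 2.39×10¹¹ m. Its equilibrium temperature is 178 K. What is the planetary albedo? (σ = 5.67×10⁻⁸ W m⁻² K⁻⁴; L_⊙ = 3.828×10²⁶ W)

A ≈ 0.41

L = 0.720 × 3.828×10²⁶ = 2.76×10²⁶ W.
Flux: S = L/(4πd²) = 2.76×10²⁶/(4π×(2.39×10¹¹)²) = 384 W m⁻².
From T_eq⁴ = S(1−A)/(4σ): 1−A = 4σT_eq⁴/S.
1−A = 4 × 5.67×10⁻⁸ × (178)⁴ / 384 = 0.593.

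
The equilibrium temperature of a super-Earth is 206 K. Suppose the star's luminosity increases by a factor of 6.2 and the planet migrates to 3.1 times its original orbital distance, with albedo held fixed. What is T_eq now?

T_eq ≈ 185 K

T_eq ∝ L^(1/4) · d^(−1/2).
T′ = 206 × 6.2^(1/4) / 3.1^(1/2) = 185 K.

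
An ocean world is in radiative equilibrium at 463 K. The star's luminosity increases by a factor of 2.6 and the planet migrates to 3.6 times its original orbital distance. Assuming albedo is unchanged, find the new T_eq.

T_eq ∝ L^(1/4) · d^(−1/2).
T′ = 463 × 2.6^(1/4) / 3.6^(1/2) = 310 K.

T_eq ≈ 310 K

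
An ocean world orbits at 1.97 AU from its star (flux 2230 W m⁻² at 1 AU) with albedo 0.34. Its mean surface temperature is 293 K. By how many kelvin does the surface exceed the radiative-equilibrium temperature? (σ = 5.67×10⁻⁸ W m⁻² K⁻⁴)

ΔT ≈ 90.8 K

S = 2230/1.97² = 574.6 W m⁻².
T_eq = [S(1−A)/(4σ)]^(1/4) = [574.6×0.66/(4×5.67×10⁻⁸)]^(1/4) = 202.2 K.
ΔT = T_surf − T_eq = 293 − 202.2.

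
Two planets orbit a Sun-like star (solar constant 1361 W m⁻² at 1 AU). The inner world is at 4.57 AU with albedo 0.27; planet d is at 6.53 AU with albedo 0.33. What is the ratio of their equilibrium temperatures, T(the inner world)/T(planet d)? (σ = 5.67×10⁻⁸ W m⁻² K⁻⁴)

T₁/T₂ ≈ 1.221

T_eq = [S₀(1−A)/(4σd²)]^(1/4), so T ∝ (1−A)^(1/4) / √d.
T₁ = [1361×0.73/(4×5.67×10⁻⁸×4.57²)]^(1/4) = 120.34 K.
T₂ = [1361×0.67/(4×5.67×10⁻⁸×6.53²)]^(1/4) = 98.54 K.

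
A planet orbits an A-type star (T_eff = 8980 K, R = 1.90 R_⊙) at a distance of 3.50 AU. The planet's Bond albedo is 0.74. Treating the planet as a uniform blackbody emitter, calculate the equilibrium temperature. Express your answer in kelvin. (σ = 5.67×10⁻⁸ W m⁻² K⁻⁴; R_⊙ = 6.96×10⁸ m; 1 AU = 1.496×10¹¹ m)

T_eq ≈ 228 K

R_⋆ = 1.90 × 6.96×10⁸ = 1.32×10⁹ m.
d = 3.50 AU = 5.24×10¹¹ m.
L = 4πR_⋆²σT_⋆⁴ = 4π(1.32×10⁹)² × 5.67×10⁻⁸ × (8980)⁴ = 8.10×10²⁷ W.
S = L/(4πd²) = 2350 W m⁻².
Energy balance: absorbed = emitted ⇒ πR²·S(1−A) = 4πR²·σT_eq⁴, so T_eq⁴ = S(1−A)/(4σ).
T_eq = [2350 × 0.26 / (4 × 5.67×10⁻⁸)]^(1/4) = (2.70×10⁹)^(1/4) = 228 K.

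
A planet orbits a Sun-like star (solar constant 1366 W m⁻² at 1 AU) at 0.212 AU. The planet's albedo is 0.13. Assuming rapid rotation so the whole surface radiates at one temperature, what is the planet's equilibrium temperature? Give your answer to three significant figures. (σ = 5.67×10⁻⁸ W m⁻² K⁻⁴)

T_eq ≈ 584 K

Flux at 0.212 AU: S = 1366/0.212² = 3.04×10⁴ W m⁻².
Energy balance: absorbed = emitted ⇒ πR²·S(1−A) = 4πR²·σT_eq⁴, so T_eq⁴ = S(1−A)/(4σ).
T_eq = [3.04×10⁴ × 0.87 / (4 × 5.67×10⁻⁸)]^(1/4) = (1.17×10¹¹)^(1/4) = 584 K.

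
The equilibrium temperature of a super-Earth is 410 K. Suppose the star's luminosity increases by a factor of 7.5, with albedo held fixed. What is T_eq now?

T_eq ≈ 678 K

T_eq ∝ L^(1/4) · d^(−1/2).
T′ = 410 × 7.5^(1/4) = 678 K.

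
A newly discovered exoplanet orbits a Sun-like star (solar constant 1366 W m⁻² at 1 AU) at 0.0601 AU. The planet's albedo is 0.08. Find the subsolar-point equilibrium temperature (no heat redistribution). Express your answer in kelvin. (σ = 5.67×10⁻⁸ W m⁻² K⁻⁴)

T_ss ≈ 1570 K

Flux at 0.0601 AU: S = 1366/0.0601² = 3.78×10⁵ W m⁻².
At the subsolar point the surface absorbs S(1−A) and emits σT⁴ per unit area — no factor of 4, since only the local patch is in balance.
T = [3.78×10⁵ × 0.92 / 5.67×10⁻⁸]^(1/4) = (6.14×10¹²)^(1/4) = 1570 K.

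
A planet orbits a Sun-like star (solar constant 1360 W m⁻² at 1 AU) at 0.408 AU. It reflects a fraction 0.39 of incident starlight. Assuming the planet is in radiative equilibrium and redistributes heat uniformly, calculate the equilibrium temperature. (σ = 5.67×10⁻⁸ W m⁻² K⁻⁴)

Flux at 0.408 AU: S = 1360/0.408² = 8170 W m⁻².
Energy balance: absorbed = emitted ⇒ πR²·S(1−A) = 4πR²·σT_eq⁴, so T_eq⁴ = S(1−A)/(4σ).
T_eq = [8170 × 0.61 / (4 × 5.67×10⁻⁸)]^(1/4) = (2.20×10¹⁰)^(1/4) = 385 K.

T_eq ≈ 385 K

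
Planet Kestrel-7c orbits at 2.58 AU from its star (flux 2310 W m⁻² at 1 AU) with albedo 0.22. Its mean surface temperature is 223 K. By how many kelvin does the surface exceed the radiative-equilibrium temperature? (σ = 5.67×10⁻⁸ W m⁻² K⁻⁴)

ΔT ≈ 37.1 K

S = 2310/2.58² = 347.0 W m⁻².
T_eq = [S(1−A)/(4σ)]^(1/4) = [347.0×0.78/(4×5.67×10⁻⁸)]^(1/4) = 185.9 K.
ΔT = T_surf − T_eq = 223 − 185.9.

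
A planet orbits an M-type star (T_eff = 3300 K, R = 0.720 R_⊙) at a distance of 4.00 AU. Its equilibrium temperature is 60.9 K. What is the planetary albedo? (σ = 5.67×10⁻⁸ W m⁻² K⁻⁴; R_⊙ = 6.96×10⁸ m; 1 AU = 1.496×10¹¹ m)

A ≈ 0.34

R_⋆ = 0.720 × 6.96×10⁸ = 5.01×10⁸ m.
d = 4.00 AU = 5.98×10¹¹ m.
L = 4πR_⋆²σT_⋆⁴ = 4π(5.01×10⁸)² × 5.67×10⁻⁸ × (3300)⁴ = 2.12×10²⁵ W.
S = L/(4πd²) = 4.72 W m⁻².
From T_eq⁴ = S(1−A)/(4σ): 1−A = 4σT_eq⁴/S.
1−A = 4 × 5.67×10⁻⁸ × (60.9)⁴ / 4.72 = 0.662.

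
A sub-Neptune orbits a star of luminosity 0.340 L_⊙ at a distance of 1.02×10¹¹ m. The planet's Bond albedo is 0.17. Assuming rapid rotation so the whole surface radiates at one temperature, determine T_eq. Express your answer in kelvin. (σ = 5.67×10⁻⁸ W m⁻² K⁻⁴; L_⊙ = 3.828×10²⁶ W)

L = 0.340 × 3.828×10²⁶ = 1.30×10²⁶ W.
Flux: S = L/(4πd²) = 1.30×10²⁶/(4π×(1.02×10¹¹)²) = 995 W m⁻².
Energy balance: absorbed = emitted ⇒ πR²·S(1−A) = 4πR²·σT_eq⁴, so T_eq⁴ = S(1−A)/(4σ).
T_eq = [995 × 0.83 / (4 × 5.67×10⁻⁸)]^(1/4) = (3.64×10⁹)^(1/4) = 246 K.

T_eq ≈ 246 K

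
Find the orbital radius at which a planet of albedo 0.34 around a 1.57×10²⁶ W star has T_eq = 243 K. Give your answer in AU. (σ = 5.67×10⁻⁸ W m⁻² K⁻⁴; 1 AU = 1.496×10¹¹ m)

d ≈ 0.683 AU

From T_eq⁴ = L(1−A)/(16πσd²): d = √[L(1−A)/(16πσT_eq⁴)].
d = √[1.57×10²⁶ × 0.66 / (16π × 5.67×10⁻⁸ × (243)⁴)] = 1.02×10¹¹ m = 0.683 AU.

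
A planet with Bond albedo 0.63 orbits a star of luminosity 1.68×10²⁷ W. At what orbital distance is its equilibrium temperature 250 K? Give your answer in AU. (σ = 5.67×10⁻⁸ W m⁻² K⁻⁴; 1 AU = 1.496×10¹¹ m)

d ≈ 1.58 AU

From T_eq⁴ = L(1−A)/(16πσd²): d = √[L(1−A)/(16πσT_eq⁴)].
d = √[1.68×10²⁷ × 0.37 / (16π × 5.67×10⁻⁸ × (250)⁴)] = 2.36×10¹¹ m = 1.58 AU.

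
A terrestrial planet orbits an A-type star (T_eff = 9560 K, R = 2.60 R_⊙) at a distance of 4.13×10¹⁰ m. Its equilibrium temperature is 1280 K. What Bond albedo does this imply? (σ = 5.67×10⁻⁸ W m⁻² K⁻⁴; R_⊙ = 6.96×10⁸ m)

A ≈ 0.33

R_⋆ = 2.60 × 6.96×10⁸ = 1.81×10⁹ m.
L = 4πR_⋆²σT_⋆⁴ = 4π(1.81×10⁹)² × 5.67×10⁻⁸ × (9560)⁴ = 1.95×10²⁸ W.
S = L/(4πd²) = 9.09×10⁵ W m⁻².
From T_eq⁴ = S(1−A)/(4σ): 1−A = 4σT_eq⁴/S.
1−A = 4 × 5.67×10⁻⁸ × (1280)⁴ / 9.09×10⁵ = 0.670.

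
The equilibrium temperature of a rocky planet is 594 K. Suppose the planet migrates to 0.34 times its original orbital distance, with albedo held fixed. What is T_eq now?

T_eq ≈ 1020 K

T_eq ∝ L^(1/4) · d^(−1/2).
T′ = 594 / 0.34^(1/2) = 1020 K.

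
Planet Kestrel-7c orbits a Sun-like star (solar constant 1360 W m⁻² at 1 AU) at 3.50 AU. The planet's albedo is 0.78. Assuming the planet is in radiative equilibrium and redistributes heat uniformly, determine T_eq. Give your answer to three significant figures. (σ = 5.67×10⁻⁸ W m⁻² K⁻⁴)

T_eq ≈ 102 K

Flux at 3.50 AU: S = 1360/3.50² = 111 W m⁻².
Energy balance: absorbed = emitted ⇒ πR²·S(1−A) = 4πR²·σT_eq⁴, so T_eq⁴ = S(1−A)/(4σ).
T_eq = [111 × 0.22 / (4 × 5.67×10⁻⁸)]^(1/4) = (1.08×10⁸)^(1/4) = 102 K.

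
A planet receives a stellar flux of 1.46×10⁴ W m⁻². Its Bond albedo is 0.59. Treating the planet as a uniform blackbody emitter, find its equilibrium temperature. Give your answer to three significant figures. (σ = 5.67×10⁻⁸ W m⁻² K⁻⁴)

T_eq ≈ 403 K

Energy balance: absorbed = emitted ⇒ πR²·S(1−A) = 4πR²·σT_eq⁴, so T_eq⁴ = S(1−A)/(4σ).
T_eq = [1.46×10⁴ × 0.41 / (4 × 5.67×10⁻⁸)]^(1/4) = (2.64×10¹⁰)^(1/4) = 403 K.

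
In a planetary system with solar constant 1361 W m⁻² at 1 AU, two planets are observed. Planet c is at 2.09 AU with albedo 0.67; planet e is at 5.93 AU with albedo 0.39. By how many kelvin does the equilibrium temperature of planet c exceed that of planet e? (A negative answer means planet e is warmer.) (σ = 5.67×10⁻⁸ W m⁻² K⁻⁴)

T_eq = [S₀(1−A)/(4σd²)]^(1/4), so T ∝ (1−A)^(1/4) / √d.
T₁ = [1361×0.33/(4×5.67×10⁻⁸×2.09²)]^(1/4) = 145.92 K.
T₂ = [1361×0.61/(4×5.67×10⁻⁸×5.93²)]^(1/4) = 101.01 K.

ΔT ≈ 44.9 K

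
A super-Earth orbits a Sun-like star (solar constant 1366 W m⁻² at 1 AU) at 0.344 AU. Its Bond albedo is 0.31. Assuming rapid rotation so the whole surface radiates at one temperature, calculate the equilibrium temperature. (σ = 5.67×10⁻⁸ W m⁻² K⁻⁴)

Flux at 0.344 AU: S = 1366/0.344² = 1.15×10⁴ W m⁻².
Energy balance: absorbed = emitted ⇒ πR²·S(1−A) = 4πR²·σT_eq⁴, so T_eq⁴ = S(1−A)/(4σ).
T_eq = [1.15×10⁴ × 0.69 / (4 × 5.67×10⁻⁸)]^(1/4) = (3.51×10¹⁰)^(1/4) = 433 K.

T_eq ≈ 433 K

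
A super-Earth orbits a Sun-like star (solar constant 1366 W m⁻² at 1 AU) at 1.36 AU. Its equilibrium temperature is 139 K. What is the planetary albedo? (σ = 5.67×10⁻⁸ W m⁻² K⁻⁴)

Flux at 1.36 AU: S = 1366/1.36² = 739 W m⁻².
From T_eq⁴ = S(1−A)/(4σ): 1−A = 4σT_eq⁴/S.
1−A = 4 × 5.67×10⁻⁸ × (139)⁴ / 739 = 0.115.

A ≈ 0.89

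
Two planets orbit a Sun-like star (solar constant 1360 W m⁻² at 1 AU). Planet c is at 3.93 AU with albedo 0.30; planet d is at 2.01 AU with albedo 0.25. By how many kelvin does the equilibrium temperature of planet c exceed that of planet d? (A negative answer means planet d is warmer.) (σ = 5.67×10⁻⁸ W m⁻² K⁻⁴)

T_eq = [S₀(1−A)/(4σd²)]^(1/4), so T ∝ (1−A)^(1/4) / √d.
T₁ = [1360×0.70/(4×5.67×10⁻⁸×3.93²)]^(1/4) = 128.40 K.
T₂ = [1360×0.75/(4×5.67×10⁻⁸×2.01²)]^(1/4) = 182.66 K.

ΔT ≈ -54.3 K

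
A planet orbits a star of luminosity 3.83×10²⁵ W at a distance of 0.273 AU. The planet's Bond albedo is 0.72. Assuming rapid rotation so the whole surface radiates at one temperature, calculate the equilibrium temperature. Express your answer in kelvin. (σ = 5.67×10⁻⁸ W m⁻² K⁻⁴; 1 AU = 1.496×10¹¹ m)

d = 0.273 AU = 4.08×10¹⁰ m.
Flux: S = L/(4πd²) = 3.83×10²⁵/(4π×(4.08×10¹⁰)²) = 1830 W m⁻².
Energy balance: absorbed = emitted ⇒ πR²·S(1−A) = 4πR²·σT_eq⁴, so T_eq⁴ = S(1−A)/(4σ).
T_eq = [1830 × 0.28 / (4 × 5.67×10⁻⁸)]^(1/4) = (2.26×10⁹)^(1/4) = 218 K.

T_eq ≈ 218 K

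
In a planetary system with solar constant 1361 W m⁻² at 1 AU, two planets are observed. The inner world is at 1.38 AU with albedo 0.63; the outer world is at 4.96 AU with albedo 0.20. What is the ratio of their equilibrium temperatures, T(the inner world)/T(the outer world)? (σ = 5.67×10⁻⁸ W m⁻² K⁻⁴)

T_eq = [S₀(1−A)/(4σd²)]^(1/4), so T ∝ (1−A)^(1/4) / √d.
T₁ = [1361×0.37/(4×5.67×10⁻⁸×1.38²)]^(1/4) = 184.78 K.
T₂ = [1361×0.80/(4×5.67×10⁻⁸×4.96²)]^(1/4) = 118.19 K.

T₁/T₂ ≈ 1.563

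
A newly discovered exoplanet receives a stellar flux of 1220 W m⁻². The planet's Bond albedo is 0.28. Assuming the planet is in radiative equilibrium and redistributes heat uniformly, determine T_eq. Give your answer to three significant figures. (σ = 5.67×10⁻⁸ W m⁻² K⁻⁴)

Energy balance: absorbed = emitted ⇒ πR²·S(1−A) = 4πR²·σT_eq⁴, so T_eq⁴ = S(1−A)/(4σ).
T_eq = [1220 × 0.72 / (4 × 5.67×10⁻⁸)]^(1/4) = (3.87×10⁹)^(1/4) = 249 K.

T_eq ≈ 249 K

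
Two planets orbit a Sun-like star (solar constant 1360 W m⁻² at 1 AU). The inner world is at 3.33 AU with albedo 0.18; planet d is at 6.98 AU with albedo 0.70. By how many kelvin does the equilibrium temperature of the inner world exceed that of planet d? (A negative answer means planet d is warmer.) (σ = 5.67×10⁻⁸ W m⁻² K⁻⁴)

T_eq = [S₀(1−A)/(4σd²)]^(1/4), so T ∝ (1−A)^(1/4) / √d.
T₁ = [1360×0.82/(4×5.67×10⁻⁸×3.33²)]^(1/4) = 145.11 K.
T₂ = [1360×0.30/(4×5.67×10⁻⁸×6.98²)]^(1/4) = 77.95 K.

ΔT ≈ 67.2 K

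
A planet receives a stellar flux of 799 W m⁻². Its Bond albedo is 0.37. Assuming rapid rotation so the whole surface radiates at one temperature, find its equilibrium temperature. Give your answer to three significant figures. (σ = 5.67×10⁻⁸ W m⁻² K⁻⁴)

Energy balance: absorbed = emitted ⇒ πR²·S(1−A) = 4πR²·σT_eq⁴, so T_eq⁴ = S(1−A)/(4σ).
T_eq = [799 × 0.63 / (4 × 5.67×10⁻⁸)]^(1/4) = (2.22×10⁹)^(1/4) = 217 K.

T_eq ≈ 217 K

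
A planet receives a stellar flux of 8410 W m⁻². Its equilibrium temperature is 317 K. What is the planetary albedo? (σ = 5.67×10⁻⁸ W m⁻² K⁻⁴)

From T_eq⁴ = S(1−A)/(4σ): 1−A = 4σT_eq⁴/S.
1−A = 4 × 5.67×10⁻⁸ × (317)⁴ / 8410 = 0.272.

A ≈ 0.73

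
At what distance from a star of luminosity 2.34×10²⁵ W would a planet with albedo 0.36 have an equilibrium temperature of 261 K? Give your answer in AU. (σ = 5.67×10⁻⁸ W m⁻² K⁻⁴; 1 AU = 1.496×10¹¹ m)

From T_eq⁴ = L(1−A)/(16πσd²): d = √[L(1−A)/(16πσT_eq⁴)].
d = √[2.34×10²⁵ × 0.64 / (16π × 5.67×10⁻⁸ × (261)⁴)] = 3.37×10¹⁰ m = 0.225 AU.

d ≈ 0.225 AU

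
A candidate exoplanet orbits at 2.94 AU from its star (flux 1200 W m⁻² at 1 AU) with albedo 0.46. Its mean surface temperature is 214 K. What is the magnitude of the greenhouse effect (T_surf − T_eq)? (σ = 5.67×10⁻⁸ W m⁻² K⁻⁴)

ΔT ≈ 79.2 K

S = 1200/2.94² = 138.8 W m⁻².
T_eq = [S(1−A)/(4σ)]^(1/4) = [138.8×0.54/(4×5.67×10⁻⁸)]^(1/4) = 134.8 K.
ΔT = T_surf − T_eq = 214 − 134.8.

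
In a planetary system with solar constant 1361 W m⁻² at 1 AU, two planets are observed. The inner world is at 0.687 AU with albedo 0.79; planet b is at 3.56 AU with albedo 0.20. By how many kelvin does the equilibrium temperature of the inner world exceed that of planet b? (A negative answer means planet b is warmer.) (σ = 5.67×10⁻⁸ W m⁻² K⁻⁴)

T_eq = [S₀(1−A)/(4σd²)]^(1/4), so T ∝ (1−A)^(1/4) / √d.
T₁ = [1361×0.21/(4×5.67×10⁻⁸×0.687²)]^(1/4) = 227.32 K.
T₂ = [1361×0.80/(4×5.67×10⁻⁸×3.56²)]^(1/4) = 139.51 K.

ΔT ≈ 87.8 K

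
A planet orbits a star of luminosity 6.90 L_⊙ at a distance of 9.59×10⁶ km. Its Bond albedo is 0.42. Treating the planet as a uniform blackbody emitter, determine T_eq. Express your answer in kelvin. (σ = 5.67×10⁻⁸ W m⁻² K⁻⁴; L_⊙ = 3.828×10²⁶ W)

T_eq ≈ 1550 K

d = 9.59×10⁶ km = 9.59×10⁹ m.
L = 6.90 × 3.828×10²⁶ = 2.64×10²⁷ W.
Flux: S = L/(4πd²) = 2.64×10²⁷/(4π×(9.59×10⁹)²) = 2.29×10⁶ W m⁻².
Energy balance: absorbed = emitted ⇒ πR²·S(1−A) = 4πR²·σT_eq⁴, so T_eq⁴ = S(1−A)/(4σ).
T_eq = [2.29×10⁶ × 0.58 / (4 × 5.67×10⁻⁸)]^(1/4) = (5.84×10¹²)^(1/4) = 1550 K.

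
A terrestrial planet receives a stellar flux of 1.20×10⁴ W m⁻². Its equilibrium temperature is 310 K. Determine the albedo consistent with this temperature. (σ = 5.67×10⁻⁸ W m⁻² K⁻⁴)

From T_eq⁴ = S(1−A)/(4σ): 1−A = 4σT_eq⁴/S.
1−A = 4 × 5.67×10⁻⁸ × (310)⁴ / 1.20×10⁴ = 0.175.

A ≈ 0.83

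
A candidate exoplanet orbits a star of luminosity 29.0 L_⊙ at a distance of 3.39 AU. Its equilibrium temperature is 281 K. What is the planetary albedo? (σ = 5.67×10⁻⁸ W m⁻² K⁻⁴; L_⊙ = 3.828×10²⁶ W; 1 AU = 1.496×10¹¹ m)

d = 3.39 AU = 5.07×10¹¹ m.
L = 29.0 × 3.828×10²⁶ = 1.11×10²⁸ W.
Flux: S = L/(4πd²) = 1.11×10²⁸/(4π×(5.07×10¹¹)²) = 3430 W m⁻².
From T_eq⁴ = S(1−A)/(4σ): 1−A = 4σT_eq⁴/S.
1−A = 4 × 5.67×10⁻⁸ × (281)⁴ / 3430 = 0.412.

A ≈ 0.59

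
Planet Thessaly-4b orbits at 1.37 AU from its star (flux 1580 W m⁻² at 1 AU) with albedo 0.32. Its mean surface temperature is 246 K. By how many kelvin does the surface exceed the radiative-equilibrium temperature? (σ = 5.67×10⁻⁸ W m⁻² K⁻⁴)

ΔT ≈ 21.9 K

S = 1580/1.37² = 841.8 W m⁻².
T_eq = [S(1−A)/(4σ)]^(1/4) = [841.8×0.68/(4×5.67×10⁻⁸)]^(1/4) = 224.1 K.
ΔT = T_surf − T_eq = 246 − 224.1.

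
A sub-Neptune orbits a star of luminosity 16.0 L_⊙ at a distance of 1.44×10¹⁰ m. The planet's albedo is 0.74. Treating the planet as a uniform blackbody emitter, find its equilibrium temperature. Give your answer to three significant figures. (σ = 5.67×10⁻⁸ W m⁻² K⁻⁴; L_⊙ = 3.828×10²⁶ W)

T_eq ≈ 1280 K

L = 16.0 × 3.828×10²⁶ = 6.12×10²⁷ W.
Flux: S = L/(4πd²) = 6.12×10²⁷/(4π×(1.44×10¹⁰)²) = 2.35×10⁶ W m⁻².
Energy balance: absorbed = emitted ⇒ πR²·S(1−A) = 4πR²·σT_eq⁴, so T_eq⁴ = S(1−A)/(4σ).
T_eq = [2.35×10⁶ × 0.26 / (4 × 5.67×10⁻⁸)]^(1/4) = (2.69×10¹²)^(1/4) = 1280 K.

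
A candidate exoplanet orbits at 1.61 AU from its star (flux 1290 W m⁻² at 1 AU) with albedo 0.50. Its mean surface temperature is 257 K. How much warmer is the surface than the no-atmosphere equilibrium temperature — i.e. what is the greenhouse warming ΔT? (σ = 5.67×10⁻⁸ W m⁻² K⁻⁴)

ΔT ≈ 75.0 K

S = 1290/1.61² = 497.7 W m⁻².
T_eq = [S(1−A)/(4σ)]^(1/4) = [497.7×0.50/(4×5.67×10⁻⁸)]^(1/4) = 182.0 K.
ΔT = T_surf − T_eq = 257 − 182.0.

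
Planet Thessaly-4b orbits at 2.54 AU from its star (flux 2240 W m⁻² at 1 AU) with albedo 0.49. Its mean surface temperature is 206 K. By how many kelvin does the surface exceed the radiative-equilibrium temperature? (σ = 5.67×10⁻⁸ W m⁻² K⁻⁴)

ΔT ≈ 38.8 K

S = 2240/2.54² = 347.2 W m⁻².
T_eq = [S(1−A)/(4σ)]^(1/4) = [347.2×0.51/(4×5.67×10⁻⁸)]^(1/4) = 167.2 K.
ΔT = T_surf − T_eq = 206 − 167.2.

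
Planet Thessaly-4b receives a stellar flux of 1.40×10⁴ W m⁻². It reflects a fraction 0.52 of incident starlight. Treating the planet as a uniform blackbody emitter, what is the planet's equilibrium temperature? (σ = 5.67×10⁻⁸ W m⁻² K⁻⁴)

T_eq ≈ 415 K

Energy balance: absorbed = emitted ⇒ πR²·S(1−A) = 4πR²·σT_eq⁴, so T_eq⁴ = S(1−A)/(4σ).
T_eq = [1.40×10⁴ × 0.48 / (4 × 5.67×10⁻⁸)]^(1/4) = (2.96×10¹⁰)^(1/4) = 415 K.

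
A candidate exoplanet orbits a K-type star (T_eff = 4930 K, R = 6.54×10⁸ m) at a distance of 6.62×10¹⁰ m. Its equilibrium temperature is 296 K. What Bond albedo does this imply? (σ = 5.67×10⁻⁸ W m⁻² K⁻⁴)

A ≈ 0.47

L = 4πR_⋆²σT_⋆⁴ = 4π(6.54×10⁸)² × 5.67×10⁻⁸ × (4930)⁴ = 1.80×10²⁶ W.
S = L/(4πd²) = 3270 W m⁻².
From T_eq⁴ = S(1−A)/(4σ): 1−A = 4σT_eq⁴/S.
1−A = 4 × 5.67×10⁻⁸ × (296)⁴ / 3270 = 0.533.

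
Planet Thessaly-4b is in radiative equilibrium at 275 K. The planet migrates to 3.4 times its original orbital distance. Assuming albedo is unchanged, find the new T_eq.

T_eq ∝ L^(1/4) · d^(−1/2).
T′ = 275 / 3.4^(1/2) = 149 K.

T_eq ≈ 149 K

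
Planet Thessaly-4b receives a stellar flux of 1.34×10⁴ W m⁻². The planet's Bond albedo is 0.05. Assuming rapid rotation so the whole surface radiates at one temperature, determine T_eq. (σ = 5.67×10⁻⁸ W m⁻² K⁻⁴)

Energy balance: absorbed = emitted ⇒ πR²·S(1−A) = 4πR²·σT_eq⁴, so T_eq⁴ = S(1−A)/(4σ).
T_eq = [1.34×10⁴ × 0.95 / (4 × 5.67×10⁻⁸)]^(1/4) = (5.61×10¹⁰)^(1/4) = 487 K.

T_eq ≈ 487 K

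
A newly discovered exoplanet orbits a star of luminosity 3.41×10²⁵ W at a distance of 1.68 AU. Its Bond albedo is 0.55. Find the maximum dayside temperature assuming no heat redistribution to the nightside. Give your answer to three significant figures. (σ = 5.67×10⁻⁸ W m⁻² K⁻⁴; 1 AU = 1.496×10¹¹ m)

T_ss ≈ 136 K

d = 1.68 AU = 2.51×10¹¹ m.
Flux: S = L/(4πd²) = 3.41×10²⁵/(4π×(2.51×10¹¹)²) = 43.0 W m⁻².
With no redistribution each surface element balances locally: S(1−A) = σT⁴.
T = [43.0 × 0.45 / 5.67×10⁻⁸]^(1/4) = (3.41×10⁸)^(1/4) = 136 K.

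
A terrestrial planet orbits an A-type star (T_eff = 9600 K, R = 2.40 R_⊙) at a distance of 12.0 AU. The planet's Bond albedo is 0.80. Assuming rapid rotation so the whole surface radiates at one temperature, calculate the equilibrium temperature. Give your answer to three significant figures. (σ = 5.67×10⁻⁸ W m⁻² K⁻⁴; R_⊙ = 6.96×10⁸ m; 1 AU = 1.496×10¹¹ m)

T_eq ≈ 138 K

R_⋆ = 2.40 × 6.96×10⁸ = 1.67×10⁹ m.
d = 12.0 AU = 1.80×10¹² m.
L = 4πR_⋆²σT_⋆⁴ = 4π(1.67×10⁹)² × 5.67×10⁻⁸ × (9600)⁴ = 1.69×10²⁸ W.
S = L/(4πd²) = 417 W m⁻².
Energy balance: absorbed = emitted ⇒ πR²·S(1−A) = 4πR²·σT_eq⁴, so T_eq⁴ = S(1−A)/(4σ).
T_eq = [417 × 0.20 / (4 × 5.67×10⁻⁸)]^(1/4) = (3.68×10⁸)^(1/4) = 138 K.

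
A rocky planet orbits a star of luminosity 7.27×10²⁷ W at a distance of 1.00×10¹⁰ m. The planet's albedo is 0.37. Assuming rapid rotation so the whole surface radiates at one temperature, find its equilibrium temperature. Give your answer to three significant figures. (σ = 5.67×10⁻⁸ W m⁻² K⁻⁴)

T_eq ≈ 2000 K

Flux: S = L/(4πd²) = 7.27×10²⁷/(4π×(1.00×10¹⁰)²) = 5.79×10⁶ W m⁻².
Energy balance: absorbed = emitted ⇒ πR²·S(1−A) = 4πR²·σT_eq⁴, so T_eq⁴ = S(1−A)/(4σ).
T_eq = [5.79×10⁶ × 0.63 / (4 × 5.67×10⁻⁸)]^(1/4) = (1.61×10¹³)^(1/4) = 2000 K.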